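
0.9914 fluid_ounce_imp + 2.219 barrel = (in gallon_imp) 77.61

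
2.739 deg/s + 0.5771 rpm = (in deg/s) 6.202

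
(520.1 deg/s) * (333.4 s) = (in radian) 3026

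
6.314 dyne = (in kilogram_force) 6.438e-06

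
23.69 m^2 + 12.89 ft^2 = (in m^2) 24.89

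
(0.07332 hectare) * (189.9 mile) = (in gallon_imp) 4.929e+10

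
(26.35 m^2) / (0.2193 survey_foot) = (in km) 0.3942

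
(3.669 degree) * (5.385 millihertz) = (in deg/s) 0.01976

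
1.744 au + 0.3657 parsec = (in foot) 3.702e+16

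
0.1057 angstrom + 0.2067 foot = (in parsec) 2.042e-18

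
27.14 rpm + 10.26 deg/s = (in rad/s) 3.021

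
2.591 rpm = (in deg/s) 15.55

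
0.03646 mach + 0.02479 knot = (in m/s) 12.43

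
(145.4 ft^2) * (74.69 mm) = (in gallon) 266.5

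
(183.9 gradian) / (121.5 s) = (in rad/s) 0.02378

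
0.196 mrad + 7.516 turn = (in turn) 7.516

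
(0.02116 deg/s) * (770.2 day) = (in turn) 3911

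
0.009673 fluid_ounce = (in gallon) 7.557e-05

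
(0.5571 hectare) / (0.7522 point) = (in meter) 2.099e+07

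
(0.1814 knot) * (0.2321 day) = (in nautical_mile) 1.01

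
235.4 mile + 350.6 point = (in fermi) 3.788e+20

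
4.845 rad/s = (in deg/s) 277.6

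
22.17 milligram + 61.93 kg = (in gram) 6.193e+04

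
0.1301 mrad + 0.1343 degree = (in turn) 0.0003938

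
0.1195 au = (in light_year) 1.89e-06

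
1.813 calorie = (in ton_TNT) 1.813e-09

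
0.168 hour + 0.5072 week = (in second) 3.074e+05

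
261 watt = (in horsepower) 0.35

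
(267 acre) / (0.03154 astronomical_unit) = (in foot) 0.0007513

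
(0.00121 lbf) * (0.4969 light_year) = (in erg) 2.53e+20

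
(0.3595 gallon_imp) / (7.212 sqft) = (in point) 6.914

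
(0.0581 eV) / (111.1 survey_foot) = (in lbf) 6.18e-23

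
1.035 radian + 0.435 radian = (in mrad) 1470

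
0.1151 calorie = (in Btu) 0.0004564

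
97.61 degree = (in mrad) 1704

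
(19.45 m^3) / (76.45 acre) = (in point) 0.1782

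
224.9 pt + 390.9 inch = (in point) 2.837e+04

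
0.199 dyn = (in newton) 1.99e-06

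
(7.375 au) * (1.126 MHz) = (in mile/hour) 2.779e+18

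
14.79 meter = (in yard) 16.17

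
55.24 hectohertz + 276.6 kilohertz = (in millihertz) 2.821e+08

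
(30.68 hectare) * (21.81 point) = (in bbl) 1.485e+04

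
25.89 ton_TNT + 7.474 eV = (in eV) 6.761e+29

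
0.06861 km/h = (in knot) 0.03705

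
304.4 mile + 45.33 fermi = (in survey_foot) 1.607e+06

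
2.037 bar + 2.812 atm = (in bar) 4.886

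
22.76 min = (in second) 1366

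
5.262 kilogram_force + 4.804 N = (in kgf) 5.752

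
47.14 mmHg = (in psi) 0.9115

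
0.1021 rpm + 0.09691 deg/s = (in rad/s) 0.01238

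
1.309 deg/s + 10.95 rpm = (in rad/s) 1.17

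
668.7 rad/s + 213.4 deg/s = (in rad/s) 672.4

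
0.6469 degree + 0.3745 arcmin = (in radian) 0.0114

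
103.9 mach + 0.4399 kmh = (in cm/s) 3.538e+06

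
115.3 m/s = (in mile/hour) 257.9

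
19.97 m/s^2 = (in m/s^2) 19.97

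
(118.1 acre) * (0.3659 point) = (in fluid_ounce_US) 2.086e+06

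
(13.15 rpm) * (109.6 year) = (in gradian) 3.03e+11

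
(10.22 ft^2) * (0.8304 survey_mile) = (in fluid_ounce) 4.291e+07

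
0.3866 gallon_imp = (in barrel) 0.01105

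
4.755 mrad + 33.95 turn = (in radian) 213.3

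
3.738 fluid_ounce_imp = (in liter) 0.1062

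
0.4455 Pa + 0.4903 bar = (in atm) 0.4839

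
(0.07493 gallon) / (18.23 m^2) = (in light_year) 1.645e-21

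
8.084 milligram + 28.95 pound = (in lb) 28.95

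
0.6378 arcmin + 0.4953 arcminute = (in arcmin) 1.133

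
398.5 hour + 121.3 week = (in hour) 2.078e+04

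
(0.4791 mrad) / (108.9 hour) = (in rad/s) 1.222e-09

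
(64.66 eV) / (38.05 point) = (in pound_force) 1.735e-16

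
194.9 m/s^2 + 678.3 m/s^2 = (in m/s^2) 873.2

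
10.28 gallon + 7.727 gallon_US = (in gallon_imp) 14.99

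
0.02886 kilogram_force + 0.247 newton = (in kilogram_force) 0.05405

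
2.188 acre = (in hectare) 0.8855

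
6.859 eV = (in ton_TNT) 2.627e-28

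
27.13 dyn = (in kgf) 2.766e-05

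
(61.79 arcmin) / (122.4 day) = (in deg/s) 9.738e-08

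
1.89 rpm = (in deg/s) 11.34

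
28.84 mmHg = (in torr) 28.84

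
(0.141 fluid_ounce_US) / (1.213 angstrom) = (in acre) 8.495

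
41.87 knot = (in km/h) 77.54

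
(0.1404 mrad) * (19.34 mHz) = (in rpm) 2.593e-05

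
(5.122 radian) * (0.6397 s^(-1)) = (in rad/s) 3.277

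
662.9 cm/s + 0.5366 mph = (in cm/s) 686.9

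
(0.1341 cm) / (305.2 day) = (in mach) 1.494e-13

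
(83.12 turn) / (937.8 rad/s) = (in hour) 0.0001547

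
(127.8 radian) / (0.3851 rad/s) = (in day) 0.003841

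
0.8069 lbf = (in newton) 3.589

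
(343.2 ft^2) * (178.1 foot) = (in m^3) 1731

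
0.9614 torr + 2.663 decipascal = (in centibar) 0.1284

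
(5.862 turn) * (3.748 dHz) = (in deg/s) 790.9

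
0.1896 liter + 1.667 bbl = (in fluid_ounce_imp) 9334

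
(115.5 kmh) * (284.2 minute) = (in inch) 2.154e+07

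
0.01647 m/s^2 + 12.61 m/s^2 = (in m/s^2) 12.63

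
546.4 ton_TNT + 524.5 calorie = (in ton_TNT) 546.4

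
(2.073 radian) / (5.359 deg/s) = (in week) 3.665e-05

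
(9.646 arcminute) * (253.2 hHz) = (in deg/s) 4071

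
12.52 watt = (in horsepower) 0.01679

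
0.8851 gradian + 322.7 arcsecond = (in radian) 0.01547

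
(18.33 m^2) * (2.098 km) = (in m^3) 3.846e+04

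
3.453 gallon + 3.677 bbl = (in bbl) 3.759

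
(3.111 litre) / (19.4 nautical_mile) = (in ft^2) 9.32e-07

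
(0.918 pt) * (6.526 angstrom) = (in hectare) 2.113e-17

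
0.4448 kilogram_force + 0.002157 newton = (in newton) 4.364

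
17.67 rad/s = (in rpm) 168.7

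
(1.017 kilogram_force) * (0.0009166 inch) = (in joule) 0.0002322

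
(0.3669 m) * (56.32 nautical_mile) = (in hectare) 3.827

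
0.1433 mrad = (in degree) 0.00821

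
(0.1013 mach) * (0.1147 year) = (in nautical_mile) 6.737e+04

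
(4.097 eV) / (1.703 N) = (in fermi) 0.0003854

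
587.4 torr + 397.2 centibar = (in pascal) 4.755e+05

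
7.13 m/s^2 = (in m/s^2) 7.13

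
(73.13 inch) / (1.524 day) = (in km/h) 5.078e-05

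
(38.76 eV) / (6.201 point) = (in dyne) 2.839e-10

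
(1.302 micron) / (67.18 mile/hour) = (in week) 7.168e-14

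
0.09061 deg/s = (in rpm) 0.0151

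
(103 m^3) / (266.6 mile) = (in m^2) 0.0002401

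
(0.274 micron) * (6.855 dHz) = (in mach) 5.516e-10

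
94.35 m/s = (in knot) 183.4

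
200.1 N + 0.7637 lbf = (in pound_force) 45.75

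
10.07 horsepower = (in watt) 7509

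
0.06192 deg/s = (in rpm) 0.01032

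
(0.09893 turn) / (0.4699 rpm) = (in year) 4.006e-07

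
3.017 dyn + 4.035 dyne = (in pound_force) 1.585e-05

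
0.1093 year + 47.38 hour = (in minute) 6.029e+04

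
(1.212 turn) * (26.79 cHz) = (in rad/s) 2.04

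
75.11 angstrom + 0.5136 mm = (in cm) 0.05136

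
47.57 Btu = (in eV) 3.133e+23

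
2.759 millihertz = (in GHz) 2.759e-12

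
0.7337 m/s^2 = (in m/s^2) 0.7337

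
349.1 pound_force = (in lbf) 349.1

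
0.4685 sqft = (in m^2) 0.04353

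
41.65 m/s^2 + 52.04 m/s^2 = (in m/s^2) 93.69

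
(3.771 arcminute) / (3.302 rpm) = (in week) 5.245e-09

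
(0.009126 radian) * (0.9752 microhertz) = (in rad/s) 8.9e-09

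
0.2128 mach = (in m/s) 72.46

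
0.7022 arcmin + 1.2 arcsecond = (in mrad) 0.2101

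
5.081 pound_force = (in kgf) 2.305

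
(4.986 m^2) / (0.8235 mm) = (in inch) 2.384e+05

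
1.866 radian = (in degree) 106.9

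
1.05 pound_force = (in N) 4.671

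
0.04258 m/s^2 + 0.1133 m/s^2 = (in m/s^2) 0.1559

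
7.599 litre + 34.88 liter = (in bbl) 0.2672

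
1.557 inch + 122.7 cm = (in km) 0.001267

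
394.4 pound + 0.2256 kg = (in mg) 1.791e+08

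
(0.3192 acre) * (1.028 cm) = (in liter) 1.328e+04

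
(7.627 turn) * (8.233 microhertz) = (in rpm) 0.003768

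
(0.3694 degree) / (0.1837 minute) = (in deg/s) 0.03351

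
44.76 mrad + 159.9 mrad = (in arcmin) 703.6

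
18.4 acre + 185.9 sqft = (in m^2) 7.448e+04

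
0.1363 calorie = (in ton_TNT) 1.363e-10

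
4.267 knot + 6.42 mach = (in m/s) 2188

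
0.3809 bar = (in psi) 5.524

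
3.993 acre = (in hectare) 1.616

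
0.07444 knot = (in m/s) 0.0383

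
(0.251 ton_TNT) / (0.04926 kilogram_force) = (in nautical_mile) 1.174e+06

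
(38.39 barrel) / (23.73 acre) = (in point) 0.1802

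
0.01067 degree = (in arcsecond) 38.41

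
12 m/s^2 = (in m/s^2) 12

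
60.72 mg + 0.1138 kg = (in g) 113.9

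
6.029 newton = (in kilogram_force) 0.6148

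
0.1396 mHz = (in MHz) 1.396e-10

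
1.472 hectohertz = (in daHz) 14.72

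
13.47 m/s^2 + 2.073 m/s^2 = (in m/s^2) 15.54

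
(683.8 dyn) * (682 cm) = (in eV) 2.911e+17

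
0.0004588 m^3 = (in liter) 0.4588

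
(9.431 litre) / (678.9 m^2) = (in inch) 0.0005469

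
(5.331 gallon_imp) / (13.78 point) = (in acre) 0.001232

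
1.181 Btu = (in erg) 1.246e+10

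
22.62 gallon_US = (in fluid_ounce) 2895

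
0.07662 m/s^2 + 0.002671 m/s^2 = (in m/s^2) 0.07929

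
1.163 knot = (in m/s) 0.5983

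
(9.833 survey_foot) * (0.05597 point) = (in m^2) 5.918e-05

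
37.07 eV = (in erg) 5.939e-11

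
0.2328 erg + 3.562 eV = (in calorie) 5.564e-09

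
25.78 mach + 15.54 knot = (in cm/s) 8.786e+05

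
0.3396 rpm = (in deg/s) 2.038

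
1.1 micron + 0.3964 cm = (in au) 2.651e-14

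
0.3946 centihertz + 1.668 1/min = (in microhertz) 3.175e+04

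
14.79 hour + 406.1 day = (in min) 5.857e+05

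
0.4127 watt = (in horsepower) 0.0005534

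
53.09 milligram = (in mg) 53.09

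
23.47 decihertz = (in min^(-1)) 140.8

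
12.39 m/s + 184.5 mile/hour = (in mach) 0.2786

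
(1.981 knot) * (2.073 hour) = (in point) 2.156e+07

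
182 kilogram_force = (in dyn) 1.785e+08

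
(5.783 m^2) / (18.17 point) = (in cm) 9.022e+04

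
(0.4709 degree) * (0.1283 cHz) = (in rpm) 0.0001007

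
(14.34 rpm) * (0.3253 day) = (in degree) 2.418e+06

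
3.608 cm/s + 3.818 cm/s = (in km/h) 0.2673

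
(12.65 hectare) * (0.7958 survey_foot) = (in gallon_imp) 6.75e+06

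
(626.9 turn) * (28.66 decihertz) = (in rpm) 1.078e+05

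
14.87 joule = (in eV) 9.281e+19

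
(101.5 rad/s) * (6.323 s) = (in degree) 3.677e+04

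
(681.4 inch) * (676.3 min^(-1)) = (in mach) 0.5729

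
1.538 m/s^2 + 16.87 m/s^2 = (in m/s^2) 18.41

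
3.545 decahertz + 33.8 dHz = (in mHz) 3.883e+04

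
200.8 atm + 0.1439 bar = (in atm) 200.9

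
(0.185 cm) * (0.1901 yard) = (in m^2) 0.0003216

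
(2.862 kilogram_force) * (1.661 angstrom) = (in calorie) 1.114e-09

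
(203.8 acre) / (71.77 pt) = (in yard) 3.562e+07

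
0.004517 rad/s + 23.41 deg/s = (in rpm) 3.945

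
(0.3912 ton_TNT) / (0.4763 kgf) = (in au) 0.002342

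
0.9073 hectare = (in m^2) 9073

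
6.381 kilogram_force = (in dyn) 6.258e+06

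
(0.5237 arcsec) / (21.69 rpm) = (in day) 1.294e-11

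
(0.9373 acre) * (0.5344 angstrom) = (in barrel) 1.275e-06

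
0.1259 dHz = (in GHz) 1.259e-11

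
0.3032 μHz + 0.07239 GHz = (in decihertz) 7.239e+08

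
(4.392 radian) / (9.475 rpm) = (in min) 0.07377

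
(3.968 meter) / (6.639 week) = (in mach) 2.902e-09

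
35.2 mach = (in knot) 2.33e+04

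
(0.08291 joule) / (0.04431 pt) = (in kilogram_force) 540.9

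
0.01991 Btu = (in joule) 21.01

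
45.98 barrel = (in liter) 7310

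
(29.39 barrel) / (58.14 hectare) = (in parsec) 2.605e-22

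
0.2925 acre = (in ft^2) 1.274e+04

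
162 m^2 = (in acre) 0.04003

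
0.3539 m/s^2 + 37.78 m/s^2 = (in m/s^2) 38.13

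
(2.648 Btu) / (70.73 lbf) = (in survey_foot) 29.13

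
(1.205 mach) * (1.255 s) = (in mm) 5.149e+05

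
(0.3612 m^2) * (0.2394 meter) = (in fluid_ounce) 2924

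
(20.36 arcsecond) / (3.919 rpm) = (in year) 7.627e-12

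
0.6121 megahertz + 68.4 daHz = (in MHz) 0.6128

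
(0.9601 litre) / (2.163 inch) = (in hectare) 1.748e-06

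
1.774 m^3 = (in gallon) 468.6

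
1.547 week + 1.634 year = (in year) 1.664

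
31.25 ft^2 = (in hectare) 0.0002903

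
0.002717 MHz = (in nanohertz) 2.717e+12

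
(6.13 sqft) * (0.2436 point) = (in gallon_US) 0.01293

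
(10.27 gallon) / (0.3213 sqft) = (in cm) 130.2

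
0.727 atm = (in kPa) 73.66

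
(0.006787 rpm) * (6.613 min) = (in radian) 0.282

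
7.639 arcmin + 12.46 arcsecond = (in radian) 0.002283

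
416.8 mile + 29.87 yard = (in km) 670.8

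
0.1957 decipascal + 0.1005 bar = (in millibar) 100.5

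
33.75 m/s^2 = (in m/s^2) 33.75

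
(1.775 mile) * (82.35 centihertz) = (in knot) 4573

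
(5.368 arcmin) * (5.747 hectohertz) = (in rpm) 8.569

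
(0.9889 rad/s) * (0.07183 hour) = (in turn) 40.7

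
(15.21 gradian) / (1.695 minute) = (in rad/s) 0.002349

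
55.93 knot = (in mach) 0.0845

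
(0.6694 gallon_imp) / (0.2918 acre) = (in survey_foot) 8.455e-06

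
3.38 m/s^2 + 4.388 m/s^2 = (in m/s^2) 7.768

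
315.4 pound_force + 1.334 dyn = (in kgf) 143.1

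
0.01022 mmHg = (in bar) 1.363e-05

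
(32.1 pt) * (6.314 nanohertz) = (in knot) 1.39e-10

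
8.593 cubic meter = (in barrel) 54.05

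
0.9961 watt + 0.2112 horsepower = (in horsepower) 0.2125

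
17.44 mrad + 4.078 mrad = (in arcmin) 73.97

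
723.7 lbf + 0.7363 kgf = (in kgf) 329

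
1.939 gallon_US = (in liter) 7.34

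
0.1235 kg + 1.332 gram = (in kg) 0.1248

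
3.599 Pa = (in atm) 3.552e-05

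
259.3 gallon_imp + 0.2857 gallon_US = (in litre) 1180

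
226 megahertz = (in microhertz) 2.26e+14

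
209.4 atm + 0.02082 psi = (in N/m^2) 2.122e+07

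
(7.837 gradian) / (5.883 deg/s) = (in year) 3.802e-08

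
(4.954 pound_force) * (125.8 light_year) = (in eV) 1.637e+38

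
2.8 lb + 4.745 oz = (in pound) 3.097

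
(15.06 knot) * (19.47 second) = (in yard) 165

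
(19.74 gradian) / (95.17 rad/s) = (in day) 3.771e-08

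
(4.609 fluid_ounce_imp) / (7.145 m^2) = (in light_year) 1.937e-21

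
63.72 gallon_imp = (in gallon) 76.52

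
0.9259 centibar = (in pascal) 925.9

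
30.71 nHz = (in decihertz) 3.071e-07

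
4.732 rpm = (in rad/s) 0.4955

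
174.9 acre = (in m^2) 7.078e+05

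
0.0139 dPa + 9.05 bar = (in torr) 6788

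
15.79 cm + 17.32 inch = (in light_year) 6.319e-17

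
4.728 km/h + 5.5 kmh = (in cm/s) 284.1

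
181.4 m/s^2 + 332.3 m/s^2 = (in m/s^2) 513.7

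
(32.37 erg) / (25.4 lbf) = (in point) 8.121e-05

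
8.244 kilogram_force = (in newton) 80.85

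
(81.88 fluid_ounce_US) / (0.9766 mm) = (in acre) 0.0006127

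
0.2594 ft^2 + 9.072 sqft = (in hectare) 8.669e-05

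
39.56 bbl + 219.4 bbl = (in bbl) 259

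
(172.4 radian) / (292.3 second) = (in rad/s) 0.5898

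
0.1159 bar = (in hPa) 115.9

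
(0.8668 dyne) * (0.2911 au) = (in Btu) 357.8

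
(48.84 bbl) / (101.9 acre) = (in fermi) 1.883e+10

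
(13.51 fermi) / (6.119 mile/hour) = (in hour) 1.372e-18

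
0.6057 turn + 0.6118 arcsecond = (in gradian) 242.3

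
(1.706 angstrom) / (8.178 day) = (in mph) 5.401e-16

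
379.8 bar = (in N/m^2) 3.798e+07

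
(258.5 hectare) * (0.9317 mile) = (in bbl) 2.438e+10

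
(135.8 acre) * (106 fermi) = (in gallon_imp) 1.281e-05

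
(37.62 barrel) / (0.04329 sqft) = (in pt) 4.216e+06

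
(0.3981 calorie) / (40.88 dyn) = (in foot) 1.337e+04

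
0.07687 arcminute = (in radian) 2.236e-05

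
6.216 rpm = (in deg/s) 37.3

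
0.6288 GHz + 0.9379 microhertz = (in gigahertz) 0.6288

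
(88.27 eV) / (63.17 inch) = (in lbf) 1.981e-18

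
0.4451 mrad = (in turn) 7.084e-05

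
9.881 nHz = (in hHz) 9.881e-11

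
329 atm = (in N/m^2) 3.334e+07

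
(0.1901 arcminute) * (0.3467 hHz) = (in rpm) 0.01831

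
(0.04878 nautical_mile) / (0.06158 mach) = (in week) 7.124e-06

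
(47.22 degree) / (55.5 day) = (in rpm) 1.641e-06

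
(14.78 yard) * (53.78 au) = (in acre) 2.687e+10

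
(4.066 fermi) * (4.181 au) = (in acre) 6.284e-07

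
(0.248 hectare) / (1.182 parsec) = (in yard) 7.436e-14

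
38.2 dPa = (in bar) 3.82e-05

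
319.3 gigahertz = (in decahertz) 3.193e+10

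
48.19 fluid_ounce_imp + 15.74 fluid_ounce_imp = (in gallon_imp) 0.3996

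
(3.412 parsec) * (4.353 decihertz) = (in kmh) 1.65e+17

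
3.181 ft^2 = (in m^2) 0.2955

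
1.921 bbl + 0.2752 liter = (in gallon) 80.75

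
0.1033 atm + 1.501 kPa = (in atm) 0.1181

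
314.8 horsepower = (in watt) 2.347e+05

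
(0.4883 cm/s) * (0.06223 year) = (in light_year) 1.013e-12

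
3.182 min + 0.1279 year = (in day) 46.69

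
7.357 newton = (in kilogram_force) 0.7502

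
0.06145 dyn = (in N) 6.145e-07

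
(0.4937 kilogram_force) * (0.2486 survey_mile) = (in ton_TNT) 4.63e-07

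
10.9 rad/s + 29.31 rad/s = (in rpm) 384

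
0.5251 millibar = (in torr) 0.3939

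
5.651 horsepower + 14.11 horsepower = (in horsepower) 19.76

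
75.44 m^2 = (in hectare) 0.007544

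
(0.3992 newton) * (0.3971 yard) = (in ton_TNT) 3.464e-11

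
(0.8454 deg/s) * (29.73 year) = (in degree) 7.926e+08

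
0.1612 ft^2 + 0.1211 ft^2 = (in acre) 6.481e-06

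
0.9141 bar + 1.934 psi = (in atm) 1.034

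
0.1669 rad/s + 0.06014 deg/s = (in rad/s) 0.1679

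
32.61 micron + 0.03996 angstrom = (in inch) 0.001284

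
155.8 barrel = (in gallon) 6544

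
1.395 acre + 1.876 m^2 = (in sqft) 6.079e+04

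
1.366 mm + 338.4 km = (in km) 338.4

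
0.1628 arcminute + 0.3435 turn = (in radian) 2.158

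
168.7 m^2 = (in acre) 0.04169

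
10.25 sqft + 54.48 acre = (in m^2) 2.205e+05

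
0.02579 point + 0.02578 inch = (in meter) 0.0006639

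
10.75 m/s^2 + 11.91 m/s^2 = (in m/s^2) 22.66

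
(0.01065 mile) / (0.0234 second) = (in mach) 2.151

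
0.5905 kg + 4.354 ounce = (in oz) 25.18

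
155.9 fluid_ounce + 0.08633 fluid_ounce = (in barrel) 0.02902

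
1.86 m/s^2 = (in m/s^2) 1.86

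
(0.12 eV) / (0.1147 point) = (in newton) 4.751e-16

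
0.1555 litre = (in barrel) 0.0009781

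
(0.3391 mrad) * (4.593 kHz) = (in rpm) 14.87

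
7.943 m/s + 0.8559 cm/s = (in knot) 15.46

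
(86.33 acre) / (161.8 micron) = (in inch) 8.501e+10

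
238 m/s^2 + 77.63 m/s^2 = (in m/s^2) 315.6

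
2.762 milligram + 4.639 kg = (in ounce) 163.6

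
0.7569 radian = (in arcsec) 1.561e+05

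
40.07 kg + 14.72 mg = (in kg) 40.07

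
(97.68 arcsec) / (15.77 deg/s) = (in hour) 4.779e-07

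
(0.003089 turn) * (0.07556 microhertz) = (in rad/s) 1.467e-09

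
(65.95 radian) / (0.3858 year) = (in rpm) 5.176e-05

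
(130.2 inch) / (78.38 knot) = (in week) 1.356e-07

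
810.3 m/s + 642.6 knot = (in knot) 2218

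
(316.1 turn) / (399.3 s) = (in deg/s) 285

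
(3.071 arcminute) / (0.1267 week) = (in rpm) 1.113e-07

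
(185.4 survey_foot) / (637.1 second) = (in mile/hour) 0.1984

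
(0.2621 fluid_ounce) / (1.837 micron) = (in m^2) 4.22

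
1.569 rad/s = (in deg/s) 89.9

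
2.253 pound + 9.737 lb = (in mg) 5.439e+06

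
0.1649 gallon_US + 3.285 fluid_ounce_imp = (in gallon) 0.1896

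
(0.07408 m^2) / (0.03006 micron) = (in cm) 2.464e+08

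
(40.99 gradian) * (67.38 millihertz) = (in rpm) 0.4143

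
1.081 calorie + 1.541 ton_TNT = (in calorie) 1.541e+09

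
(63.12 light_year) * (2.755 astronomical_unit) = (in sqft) 2.649e+30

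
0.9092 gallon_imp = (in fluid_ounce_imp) 145.5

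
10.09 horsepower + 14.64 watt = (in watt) 7539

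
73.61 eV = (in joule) 1.179e-17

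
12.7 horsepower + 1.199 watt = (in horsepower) 12.7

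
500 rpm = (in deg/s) 3000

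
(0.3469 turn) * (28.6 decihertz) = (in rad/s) 6.234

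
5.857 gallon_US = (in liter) 22.17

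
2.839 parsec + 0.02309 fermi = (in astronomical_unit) 5.856e+05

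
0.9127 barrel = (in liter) 145.1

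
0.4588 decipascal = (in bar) 4.588e-07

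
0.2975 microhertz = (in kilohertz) 2.975e-10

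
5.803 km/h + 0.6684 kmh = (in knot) 3.494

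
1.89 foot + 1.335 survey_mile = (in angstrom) 2.149e+13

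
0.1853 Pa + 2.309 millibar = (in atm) 0.002281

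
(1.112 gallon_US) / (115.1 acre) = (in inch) 3.558e-07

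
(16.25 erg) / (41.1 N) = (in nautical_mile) 2.135e-11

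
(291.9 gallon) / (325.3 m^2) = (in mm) 3.397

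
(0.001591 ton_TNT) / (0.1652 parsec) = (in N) 1.306e-09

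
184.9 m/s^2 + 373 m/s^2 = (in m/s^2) 557.9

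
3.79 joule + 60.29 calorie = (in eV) 1.598e+21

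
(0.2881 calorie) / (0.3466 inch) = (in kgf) 13.96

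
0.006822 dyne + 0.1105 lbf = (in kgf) 0.05012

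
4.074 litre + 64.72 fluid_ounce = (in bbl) 0.03766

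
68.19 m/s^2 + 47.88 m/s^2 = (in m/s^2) 116.1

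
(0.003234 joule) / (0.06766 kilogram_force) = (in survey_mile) 3.029e-06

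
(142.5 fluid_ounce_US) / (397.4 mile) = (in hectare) 6.589e-13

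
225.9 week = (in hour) 3.795e+04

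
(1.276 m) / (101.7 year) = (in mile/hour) 8.9e-10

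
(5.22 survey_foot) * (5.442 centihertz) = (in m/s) 0.08659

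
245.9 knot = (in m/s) 126.5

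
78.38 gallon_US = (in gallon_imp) 65.27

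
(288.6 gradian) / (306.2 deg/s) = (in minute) 0.01414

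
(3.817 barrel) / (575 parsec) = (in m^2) 3.42e-20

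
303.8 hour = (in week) 1.808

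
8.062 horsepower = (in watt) 6012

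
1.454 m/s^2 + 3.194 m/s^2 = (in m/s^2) 4.648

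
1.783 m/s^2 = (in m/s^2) 1.783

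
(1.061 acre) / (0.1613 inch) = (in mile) 651.2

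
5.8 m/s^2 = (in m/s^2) 5.8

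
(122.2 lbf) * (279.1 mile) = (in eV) 1.524e+27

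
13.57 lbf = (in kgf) 6.155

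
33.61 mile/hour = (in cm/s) 1503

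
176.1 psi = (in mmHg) 9107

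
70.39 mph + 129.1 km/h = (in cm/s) 6733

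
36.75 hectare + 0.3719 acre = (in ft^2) 3.972e+06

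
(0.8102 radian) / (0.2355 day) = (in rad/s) 3.982e-05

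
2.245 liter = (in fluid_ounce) 75.91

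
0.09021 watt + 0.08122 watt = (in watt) 0.1714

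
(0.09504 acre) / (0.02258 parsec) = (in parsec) 1.789e-29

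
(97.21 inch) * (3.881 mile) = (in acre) 3.811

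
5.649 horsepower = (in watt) 4212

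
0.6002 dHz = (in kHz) 6.002e-05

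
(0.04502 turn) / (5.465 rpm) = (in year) 1.567e-08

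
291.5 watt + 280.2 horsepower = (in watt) 2.092e+05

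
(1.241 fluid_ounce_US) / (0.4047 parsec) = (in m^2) 2.939e-21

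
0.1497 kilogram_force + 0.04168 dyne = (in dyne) 1.468e+05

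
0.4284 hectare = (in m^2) 4284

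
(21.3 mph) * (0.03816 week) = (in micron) 2.198e+11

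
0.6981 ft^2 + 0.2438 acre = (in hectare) 0.09867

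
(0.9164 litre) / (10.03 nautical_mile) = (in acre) 1.219e-11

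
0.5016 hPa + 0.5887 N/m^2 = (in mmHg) 0.3806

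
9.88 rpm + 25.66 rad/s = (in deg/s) 1529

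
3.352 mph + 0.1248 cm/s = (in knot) 2.915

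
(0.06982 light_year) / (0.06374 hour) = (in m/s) 2.879e+12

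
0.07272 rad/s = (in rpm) 0.6944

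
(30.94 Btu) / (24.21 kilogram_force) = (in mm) 1.375e+05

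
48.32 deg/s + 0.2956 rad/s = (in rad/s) 1.139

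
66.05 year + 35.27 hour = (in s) 2.083e+09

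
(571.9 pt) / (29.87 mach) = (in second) 1.984e-05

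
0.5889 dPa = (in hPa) 0.0005889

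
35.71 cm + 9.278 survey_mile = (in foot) 4.899e+04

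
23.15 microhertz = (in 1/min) 0.001389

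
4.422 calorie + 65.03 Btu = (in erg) 6.863e+11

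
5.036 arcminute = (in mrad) 1.465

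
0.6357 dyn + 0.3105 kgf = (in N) 3.045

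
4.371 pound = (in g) 1983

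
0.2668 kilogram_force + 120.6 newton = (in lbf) 27.7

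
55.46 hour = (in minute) 3328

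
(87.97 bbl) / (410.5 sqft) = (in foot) 1.203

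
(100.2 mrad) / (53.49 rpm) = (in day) 2.07e-07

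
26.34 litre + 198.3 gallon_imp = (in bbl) 5.836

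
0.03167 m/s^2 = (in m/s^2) 0.03167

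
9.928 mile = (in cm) 1.598e+06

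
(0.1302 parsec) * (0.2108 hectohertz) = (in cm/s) 8.469e+18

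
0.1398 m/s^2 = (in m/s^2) 0.1398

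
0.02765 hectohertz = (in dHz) 27.65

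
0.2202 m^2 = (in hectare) 2.202e-05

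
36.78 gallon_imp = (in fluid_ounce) 5654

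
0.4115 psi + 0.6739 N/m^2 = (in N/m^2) 2838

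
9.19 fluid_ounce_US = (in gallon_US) 0.0718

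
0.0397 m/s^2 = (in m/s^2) 0.0397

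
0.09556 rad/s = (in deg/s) 5.475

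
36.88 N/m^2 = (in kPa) 0.03688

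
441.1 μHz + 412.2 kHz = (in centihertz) 4.122e+07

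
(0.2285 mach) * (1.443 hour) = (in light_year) 4.272e-11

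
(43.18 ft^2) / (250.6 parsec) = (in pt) 1.471e-15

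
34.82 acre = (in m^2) 1.409e+05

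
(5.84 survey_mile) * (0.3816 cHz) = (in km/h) 129.1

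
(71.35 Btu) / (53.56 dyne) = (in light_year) 1.486e-08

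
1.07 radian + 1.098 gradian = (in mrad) 1087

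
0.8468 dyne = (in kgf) 8.635e-07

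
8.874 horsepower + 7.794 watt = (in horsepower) 8.884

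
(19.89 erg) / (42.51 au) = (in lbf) 7.031e-20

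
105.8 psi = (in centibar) 729.5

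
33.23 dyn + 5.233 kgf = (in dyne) 5.132e+06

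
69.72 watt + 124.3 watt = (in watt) 194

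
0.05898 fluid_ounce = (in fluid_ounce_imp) 0.06139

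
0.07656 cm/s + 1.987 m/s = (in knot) 3.864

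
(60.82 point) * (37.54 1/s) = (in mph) 1.802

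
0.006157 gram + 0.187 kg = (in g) 187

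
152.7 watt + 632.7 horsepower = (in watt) 4.72e+05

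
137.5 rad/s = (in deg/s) 7878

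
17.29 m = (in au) 1.156e-10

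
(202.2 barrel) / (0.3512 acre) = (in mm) 22.62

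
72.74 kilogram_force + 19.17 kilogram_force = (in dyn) 9.013e+07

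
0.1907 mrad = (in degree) 0.01093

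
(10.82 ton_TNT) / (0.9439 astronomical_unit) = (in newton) 0.3206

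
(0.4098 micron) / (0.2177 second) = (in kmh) 6.777e-06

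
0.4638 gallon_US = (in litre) 1.756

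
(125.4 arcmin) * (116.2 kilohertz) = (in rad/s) 4239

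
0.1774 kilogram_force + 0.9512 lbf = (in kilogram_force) 0.6089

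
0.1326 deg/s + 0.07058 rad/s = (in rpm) 0.6961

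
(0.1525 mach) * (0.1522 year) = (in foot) 8.177e+08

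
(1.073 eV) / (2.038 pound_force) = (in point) 5.375e-17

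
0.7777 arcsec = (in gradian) 0.00024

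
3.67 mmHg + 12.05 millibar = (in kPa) 1.694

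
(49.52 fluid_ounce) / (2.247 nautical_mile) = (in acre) 8.696e-11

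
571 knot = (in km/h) 1057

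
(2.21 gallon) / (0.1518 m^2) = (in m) 0.05511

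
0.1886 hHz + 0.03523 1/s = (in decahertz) 1.89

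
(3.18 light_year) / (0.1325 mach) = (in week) 1.103e+09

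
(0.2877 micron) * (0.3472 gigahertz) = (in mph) 223.4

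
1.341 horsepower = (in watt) 1000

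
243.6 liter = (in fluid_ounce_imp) 8574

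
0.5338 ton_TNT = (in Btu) 2.117e+06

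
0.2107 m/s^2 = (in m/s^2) 0.2107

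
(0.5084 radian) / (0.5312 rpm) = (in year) 2.898e-07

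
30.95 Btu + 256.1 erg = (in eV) 2.038e+23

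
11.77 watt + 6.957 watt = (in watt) 18.73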